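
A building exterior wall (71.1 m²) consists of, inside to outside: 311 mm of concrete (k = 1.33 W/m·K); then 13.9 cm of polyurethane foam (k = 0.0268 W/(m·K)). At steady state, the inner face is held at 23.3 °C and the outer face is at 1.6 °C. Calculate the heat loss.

Q = 285 W

Resistance network (inner→outer):
  R_concrete = L/(kA) = 0.311/(1.33·71.1) = 0.003289 K/W
  R_polyurethane foam = L/(kA) = 0.139/(0.0268·71.1) = 0.07295 K/W
ΣR = 0.003289 + 0.07295 = 0.07624 K/W
Q = ΔT/ΣR = (23.3 °C − 1.6 °C)/0.07624 = 285 W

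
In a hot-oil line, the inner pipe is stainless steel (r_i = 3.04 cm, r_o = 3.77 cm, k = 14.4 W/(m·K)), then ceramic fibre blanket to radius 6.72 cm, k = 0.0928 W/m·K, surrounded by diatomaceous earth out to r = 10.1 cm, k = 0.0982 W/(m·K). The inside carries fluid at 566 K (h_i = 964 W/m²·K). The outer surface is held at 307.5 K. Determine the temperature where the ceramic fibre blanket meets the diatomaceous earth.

Treat each layer as a resistance in series:
  R'_conv,in = 1/(2πr h) = 1/(2π·0.0304·964) = 0.005431 m·K/W
  R'_stainless steel = ln(0.0377/0.0304)/(2πk) = 0.2152/(2π·14.4) = 0.002379 m·K/W
  R'_ceramic fibre blanket = ln(0.0672/0.0377)/(2πk) = 0.5780/(2π·0.0928) = 0.9913 m·K/W
  R'_diatomaceous earth = ln(0.101/0.0672)/(2πk) = 0.4074/(2π·0.0982) = 0.6604 m·K/W
ΣR = 0.005431 + 0.002379 + 0.9913 + 0.6604 = 1.660 m·K/W
Q' = ΔT/ΣR = (566 K − 307.5 K)/1.660 = 155.7 W/m
From the inner boundary to the ceramic fibre blanket/diatomaceous earth interface, ΣR_partial = 0.9991 m·K/W.
T_interface = T_in − Q'·ΣR_partial = 566 K − (155.7)(0.9991) = 410 K

T = 410 K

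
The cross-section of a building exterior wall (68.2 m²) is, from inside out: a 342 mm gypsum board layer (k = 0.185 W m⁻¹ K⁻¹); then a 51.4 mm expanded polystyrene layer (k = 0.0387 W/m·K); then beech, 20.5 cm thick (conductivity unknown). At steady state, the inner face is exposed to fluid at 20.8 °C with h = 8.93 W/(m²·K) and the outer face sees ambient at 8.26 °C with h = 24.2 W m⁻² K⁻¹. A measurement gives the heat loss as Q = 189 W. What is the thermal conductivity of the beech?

k = 0.172 W/m·K

ΣR = ΔT/Q = |20.8 − 8.26|/189 = 0.06635 K/W
Known resistances:
  R_conv,in = 1/(hA) = 1/(8.93·68.2) = 0.001642 K/W
  R_gypsum board = L/(kA) = 0.342/(0.185·68.2) = 0.02711 K/W
  R_expanded polystyrene = L/(kA) = 0.0514/(0.0387·68.2) = 0.01947 K/W
  R_conv,out = 1/(hA) = 1/(24.2·68.2) = 6.059×10^-4 K/W
R_beech = ΣR − ΣR_known = 0.06635 − 0.04883 = 0.01752 K/W
L/(kA) = 0.01752 ⇒ k = 0.205/(0.01752·68.2) = 0.172 W/m·K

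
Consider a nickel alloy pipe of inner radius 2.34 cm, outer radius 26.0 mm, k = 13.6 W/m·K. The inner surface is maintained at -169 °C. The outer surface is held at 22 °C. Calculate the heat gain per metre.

Q' = 2πk·ΔT/ln(r₂/r₁) = 2π × 13.6 × 191 / ln(0.0260/0.0234) = 1.55×10^5 W/m

Q' = 1.55×10^5 W/m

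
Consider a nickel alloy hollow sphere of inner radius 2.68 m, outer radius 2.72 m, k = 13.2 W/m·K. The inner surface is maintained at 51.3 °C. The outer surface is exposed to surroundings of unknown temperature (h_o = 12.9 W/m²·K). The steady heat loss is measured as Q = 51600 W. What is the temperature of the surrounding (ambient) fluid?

Sum the resistances:
  R_nickel alloy = (1/2.68 − 1/2.72)/(4πk) = 0.005487/(4π·13.2) = 3.308×10^-5 K/W
  R_conv,out = 1/(4πr²h) = 1/(4π·2.72²·12.9) = 8.338×10^-4 K/W
ΣR = 8.669×10^-4 K/W
ΔT = Q·ΣR = 51600 × 8.669×10^-4 = 44.73 K
Heat flows outward, so T_out = T_in − ΔT = 51.3 − 44.73 = 6.57 °C

T_out = 6.57 °C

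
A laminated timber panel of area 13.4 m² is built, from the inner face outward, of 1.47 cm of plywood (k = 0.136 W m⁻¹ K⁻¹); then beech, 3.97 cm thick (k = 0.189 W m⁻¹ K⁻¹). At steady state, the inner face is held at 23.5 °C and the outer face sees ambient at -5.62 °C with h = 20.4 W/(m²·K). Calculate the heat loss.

Q = 1060 W

Series thermal resistances, inner to outer:
  R_plywood = L/(kA) = 0.0147/(0.136·13.4) = 0.008066 K/W
  R_beech = L/(kA) = 0.0397/(0.189·13.4) = 0.01568 K/W
  R_conv,out = 1/(hA) = 1/(20.4·13.4) = 0.003658 K/W
ΣR = 0.008066 + 0.01568 + 0.003658 = 0.02740 K/W
Q = ΔT/ΣR = (23.5 °C − -5.62 °C)/0.02740 = 1060 W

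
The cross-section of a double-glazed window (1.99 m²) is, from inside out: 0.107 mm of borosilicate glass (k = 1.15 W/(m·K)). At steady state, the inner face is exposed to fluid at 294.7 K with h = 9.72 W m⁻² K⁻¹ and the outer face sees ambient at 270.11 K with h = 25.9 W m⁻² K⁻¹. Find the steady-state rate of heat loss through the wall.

Resistance network (inner→outer):
  R_conv,in = 1/(hA) = 1/(9.72·1.99) = 0.05170 K/W
  R_borosilicate glass = L/(kA) = 1.07×10^-4/(1.15·1.99) = 4.676×10^-5 K/W
  R_conv,out = 1/(hA) = 1/(25.9·1.99) = 0.01940 K/W
ΣR = 0.05170 + 4.676×10^-5 + 0.01940 = 0.07115 K/W
Q = ΔT/ΣR = (294.7 K − 270.11 K)/0.07115 = 346 W

Q = 346 W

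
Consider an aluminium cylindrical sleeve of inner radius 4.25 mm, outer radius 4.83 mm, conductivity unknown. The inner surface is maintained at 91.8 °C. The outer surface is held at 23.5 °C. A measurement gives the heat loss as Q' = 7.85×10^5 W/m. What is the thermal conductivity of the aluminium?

k = 234 W/m·K

ΣR = ΔT/Q' = |91.8 − 23.5|/7.85×10^5 = 8.701×10^-5 m·K/W
ln(r₂/r₁)/(2πk) = 8.701×10^-5 ⇒ k = 0.1279/(2π·8.701×10^-5) = 234 W/m·K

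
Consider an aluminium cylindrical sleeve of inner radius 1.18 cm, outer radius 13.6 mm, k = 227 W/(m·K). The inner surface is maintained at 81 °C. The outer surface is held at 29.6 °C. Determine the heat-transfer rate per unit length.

Q' = 5.16×10^5 W/m

Q' = 2πk·ΔT/ln(r₂/r₁) = 2π × 227 × 51.4 / ln(0.0136/0.0118) = 5.16×10^5 W/m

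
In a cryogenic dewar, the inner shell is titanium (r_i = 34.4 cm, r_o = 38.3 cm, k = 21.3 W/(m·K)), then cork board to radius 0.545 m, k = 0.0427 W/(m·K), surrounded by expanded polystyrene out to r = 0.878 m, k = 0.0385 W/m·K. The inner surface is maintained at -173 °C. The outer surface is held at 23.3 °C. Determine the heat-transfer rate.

Treat each layer as a resistance in series:
  R_titanium = (1/0.344 − 1/0.383)/(4πk) = 0.2960/(4π·21.3) = 0.001106 K/W
  R_cork board = (1/0.383 − 1/0.545)/(4πk) = 0.7761/(4π·0.0427) = 1.446 K/W
  R_expanded polystyrene = (1/0.545 − 1/0.878)/(4πk) = 0.6959/(4π·0.0385) = 1.438 K/W
ΣR = 0.001106 + 1.446 + 1.438 = 2.885 K/W
Q = ΔT/ΣR = (-173 °C − 23.3 °C)/2.885 = -68.0 W
(Negative Q ⇒ heat flows inward; heat gain = 68.0 W.)

Q = 68.0 W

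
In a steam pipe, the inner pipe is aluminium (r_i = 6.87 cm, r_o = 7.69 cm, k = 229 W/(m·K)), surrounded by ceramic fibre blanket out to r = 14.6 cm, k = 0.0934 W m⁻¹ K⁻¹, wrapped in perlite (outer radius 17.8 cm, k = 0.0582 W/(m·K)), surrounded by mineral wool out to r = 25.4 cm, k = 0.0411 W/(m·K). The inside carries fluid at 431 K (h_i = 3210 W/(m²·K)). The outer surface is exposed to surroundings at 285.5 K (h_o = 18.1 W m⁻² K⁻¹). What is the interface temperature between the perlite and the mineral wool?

T = 352.9 K

Resistance network (inner→outer):
  R'_conv,in = 1/(2πr h) = 1/(2π·0.0687·3210) = 7.217×10^-4 m·K/W
  R'_aluminium = ln(0.0769/0.0687)/(2πk) = 0.1128/(2π·229) = 7.837×10^-5 m·K/W
  R'_ceramic fibre blanket = ln(0.146/0.0769)/(2πk) = 0.6411/(2π·0.0934) = 1.092 m·K/W
  R'_perlite = ln(0.178/0.146)/(2πk) = 0.1982/(2π·0.0582) = 0.5419 m·K/W
  R'_mineral wool = ln(0.254/0.178)/(2πk) = 0.3556/(2π·0.0411) = 1.377 m·K/W
  R'_conv,out = 1/(2πr h) = 1/(2π·0.254·18.1) = 0.03462 m·K/W
ΣR = 7.217×10^-4 + 7.837×10^-5 + 1.092 + 0.5419 + 1.377 + 0.03462 = 3.046 m·K/W
Q' = ΔT/ΣR = (431 K − 285.5 K)/3.046 = 47.77 W/m
From the inner boundary to the perlite/mineral wool interface, ΣR_partial = 1.635 m·K/W.
T_interface = T_in − Q'·ΣR_partial = 431 K − (47.77)(1.635) = 352.9 K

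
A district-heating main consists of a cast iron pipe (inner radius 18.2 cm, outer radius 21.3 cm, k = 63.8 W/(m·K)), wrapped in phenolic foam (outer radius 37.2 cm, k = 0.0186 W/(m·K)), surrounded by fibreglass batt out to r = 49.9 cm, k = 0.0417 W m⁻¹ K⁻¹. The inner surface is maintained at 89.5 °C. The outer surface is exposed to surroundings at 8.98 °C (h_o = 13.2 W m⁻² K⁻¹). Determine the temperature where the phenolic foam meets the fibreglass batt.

Resistance network (inner→outer):
  R'_cast iron = ln(0.213/0.182)/(2πk) = 0.1573/(2π·63.8) = 3.924×10^-4 m·K/W
  R'_phenolic foam = ln(0.372/0.213)/(2πk) = 0.5576/(2π·0.0186) = 4.771 m·K/W
  R'_fibreglass batt = ln(0.499/0.372)/(2πk) = 0.2937/(2π·0.0417) = 1.121 m·K/W
  R'_conv,out = 1/(2πr h) = 1/(2π·0.499·13.2) = 0.02416 m·K/W
ΣR = 3.924×10^-4 + 4.771 + 1.121 + 0.02416 = 5.917 m·K/W
Q' = ΔT/ΣR = (89.5 °C − 8.98 °C)/5.917 = 13.61 W/m
From the inner boundary to the phenolic foam/fibreglass batt interface, ΣR_partial = 4.771 m·K/W.
T_interface = T_in − Q'·ΣR_partial = 89.5 °C − (13.61)(4.771) = 24.6 °C

T = 24.6 °C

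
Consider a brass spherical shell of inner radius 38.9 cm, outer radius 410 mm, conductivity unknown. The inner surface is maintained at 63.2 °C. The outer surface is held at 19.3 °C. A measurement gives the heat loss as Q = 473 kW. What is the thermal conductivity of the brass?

k = 113 W/m·K

ΣR = ΔT/Q = |63.2 − 19.3|/4.73×10^5 = 9.281×10^-5 K/W
(1/r₁−1/r₂)/(4πk) = 9.281×10^-5 ⇒ k = 0.1317/(4π·9.281×10^-5) = 113 W/m·K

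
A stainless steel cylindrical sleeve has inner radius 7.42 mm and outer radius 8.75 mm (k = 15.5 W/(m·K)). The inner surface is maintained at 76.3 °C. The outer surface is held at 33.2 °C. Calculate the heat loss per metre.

Q' = 25.5 kW/m

Q' = 2πk·ΔT/ln(r₂/r₁) = 2π × 15.5 × 43.1 / ln(0.00875/0.00742) = 25500 W/m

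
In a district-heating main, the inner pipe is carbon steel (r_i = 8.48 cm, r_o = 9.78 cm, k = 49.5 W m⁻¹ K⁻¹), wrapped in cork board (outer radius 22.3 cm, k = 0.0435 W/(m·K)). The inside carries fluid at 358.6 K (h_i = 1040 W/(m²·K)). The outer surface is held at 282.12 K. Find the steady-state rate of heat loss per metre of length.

Resistance network (inner→outer):
  R'_conv,in = 1/(2πr h) = 1/(2π·0.0848·1040) = 0.001805 m·K/W
  R'_carbon steel = ln(0.0978/0.0848)/(2πk) = 0.1426/(2π·49.5) = 4.586×10^-4 m·K/W
  R'_cork board = ln(0.223/0.0978)/(2πk) = 0.8242/(2π·0.0435) = 3.016 m·K/W
ΣR = 0.001805 + 4.586×10^-4 + 3.016 = 3.018 m·K/W
Q' = ΔT/ΣR = (358.6 K − 282.12 K)/3.018 = 25.3 W/m

Q' = 25.3 W/m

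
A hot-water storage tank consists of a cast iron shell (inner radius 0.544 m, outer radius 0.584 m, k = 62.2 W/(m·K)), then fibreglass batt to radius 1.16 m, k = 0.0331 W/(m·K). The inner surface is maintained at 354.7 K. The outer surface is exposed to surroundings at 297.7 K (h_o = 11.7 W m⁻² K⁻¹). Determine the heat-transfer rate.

Series thermal resistances, inner to outer:
  R_cast iron = (1/0.544 − 1/0.584)/(4πk) = 0.1259/(4π·62.2) = 1.611×10^-4 K/W
  R_fibreglass batt = (1/0.584 − 1/1.16)/(4πk) = 0.8503/(4π·0.0331) = 2.044 K/W
  R_conv,out = 1/(4πr²h) = 1/(4π·1.16²·11.7) = 0.005055 K/W
ΣR = 1.611×10^-4 + 2.044 + 0.005055 = 2.049 K/W
Q = ΔT/ΣR = (354.7 K − 297.7 K)/2.049 = 27.8 W

Q = 27.8 W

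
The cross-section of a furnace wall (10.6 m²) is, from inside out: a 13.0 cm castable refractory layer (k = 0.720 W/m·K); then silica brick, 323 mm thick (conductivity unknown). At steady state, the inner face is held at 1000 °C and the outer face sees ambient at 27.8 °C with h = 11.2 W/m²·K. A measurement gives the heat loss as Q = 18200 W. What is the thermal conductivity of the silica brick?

ΣR = ΔT/Q = |1000 − 27.8|/18200 = 0.05342 K/W
Known resistances:
  R_castable refractory = L/(kA) = 0.130/(0.720·10.6) = 0.01703 K/W
  R_conv,out = 1/(hA) = 1/(11.2·10.6) = 0.008423 K/W
R_silica brick = ΣR − ΣR_known = 0.05342 − 0.02545 = 0.02797 K/W
L/(kA) = 0.02797 ⇒ k = 0.323/(0.02797·10.6) = 1.09 W/m·K

k = 1.09 W/m·K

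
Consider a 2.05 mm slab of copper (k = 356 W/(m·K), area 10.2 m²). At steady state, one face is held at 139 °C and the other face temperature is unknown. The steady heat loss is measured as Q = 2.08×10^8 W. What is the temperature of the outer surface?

Sum the resistances:
  R_copper = L/(kA) = 0.00205/(356·10.2) = 5.646×10^-7 K/W
ΣR = 5.646×10^-7 K/W
ΔT = Q·ΣR = 2.08×10^8 × 5.646×10^-7 = 117.4 K
Heat flows outward, so T_out = T_in − ΔT = 139 − 117.4 = 21.6 °C

T_out = 21.6 °C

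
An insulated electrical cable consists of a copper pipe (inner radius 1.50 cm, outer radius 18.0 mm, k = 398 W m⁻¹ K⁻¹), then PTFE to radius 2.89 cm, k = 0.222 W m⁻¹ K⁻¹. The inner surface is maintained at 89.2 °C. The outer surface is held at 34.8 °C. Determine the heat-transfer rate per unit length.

Treat each layer as a resistance in series:
  R'_copper = ln(0.0180/0.0150)/(2πk) = 0.1823/(2π·398) = 7.291×10^-5 m·K/W
  R'_PTFE = ln(0.0289/0.0180)/(2πk) = 0.4735/(2π·0.222) = 0.3394 m·K/W
ΣR = 7.291×10^-5 + 0.3394 = 0.3395 m·K/W
Q' = ΔT/ΣR = (89.2 °C − 34.8 °C)/0.3395 = 160 W/m

Q' = 160 W/m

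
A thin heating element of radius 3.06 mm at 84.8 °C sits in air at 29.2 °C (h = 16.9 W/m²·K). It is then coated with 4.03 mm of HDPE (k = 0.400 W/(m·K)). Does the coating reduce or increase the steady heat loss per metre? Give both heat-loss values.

Critical radius for a cylinder: r_cr = k/h = 0.0237 m = 2.37 cm.
Outer radius after coating: r₂ = 0.00306 + 0.00403 = 0.00709 m.
Since r₁ < r_cr and r₂ ≤ r_cr, the coating moves toward the maximum at r_cr — heat loss rises.
Bare: R = 1/(2πr₁h) = 3.078 m·K/W; Q = 55.6/3.078 = 18.1 W/m.
Coated: R = R_cond + R_conv = 1.663 m·K/W; Q = 55.6/1.663 = 33.4 W/m.

increases: 18.1 → 33.4 W/m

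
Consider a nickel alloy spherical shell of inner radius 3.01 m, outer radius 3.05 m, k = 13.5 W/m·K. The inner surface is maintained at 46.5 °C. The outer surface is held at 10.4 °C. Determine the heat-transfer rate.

Q = 1.41×10^6 W

Q = 4πk·ΔT/(1/r₁ − 1/r₂) = 4π × 13.5 × 36.1 / (1/3.01 − 1/3.05) = 1.41×10^6 W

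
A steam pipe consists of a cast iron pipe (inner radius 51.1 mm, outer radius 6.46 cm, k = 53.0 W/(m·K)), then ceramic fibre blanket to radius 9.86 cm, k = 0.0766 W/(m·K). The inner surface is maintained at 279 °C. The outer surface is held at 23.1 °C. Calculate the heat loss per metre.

Resistance network (inner→outer):
  R'_cast iron = ln(0.0646/0.0511)/(2πk) = 0.2344/(2π·53.0) = 7.040×10^-4 m·K/W
  R'_ceramic fibre blanket = ln(0.0986/0.0646)/(2πk) = 0.4229/(2π·0.0766) = 0.8786 m·K/W
ΣR = 7.040×10^-4 + 0.8786 = 0.8793 m·K/W
Q' = ΔT/ΣR = (279 °C − 23.1 °C)/0.8793 = 291 W/m

Q' = 291 W/m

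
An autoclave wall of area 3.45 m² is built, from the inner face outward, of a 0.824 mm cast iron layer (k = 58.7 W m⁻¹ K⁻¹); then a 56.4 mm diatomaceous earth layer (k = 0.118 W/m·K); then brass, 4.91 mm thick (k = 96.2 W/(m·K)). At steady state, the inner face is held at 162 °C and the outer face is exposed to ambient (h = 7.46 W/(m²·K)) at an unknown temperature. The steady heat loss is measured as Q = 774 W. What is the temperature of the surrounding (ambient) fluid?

Series resistances:
  R_cast iron = L/(kA) = 8.24×10^-4/(58.7·3.45) = 4.069×10^-6 K/W
  R_diatomaceous earth = L/(kA) = 0.0564/(0.118·3.45) = 0.1385 K/W
  R_brass = L/(kA) = 0.00491/(96.2·3.45) = 1.479×10^-5 K/W
  R_conv,out = 1/(hA) = 1/(7.46·3.45) = 0.03885 K/W
ΣR = 0.1774 K/W
ΔT = Q·ΣR = 774 × 0.1774 = 137.3 K
Heat flows outward, so T_out = T_in − ΔT = 162 − 137.3 = 24.7 °C

T_out = 24.7 °C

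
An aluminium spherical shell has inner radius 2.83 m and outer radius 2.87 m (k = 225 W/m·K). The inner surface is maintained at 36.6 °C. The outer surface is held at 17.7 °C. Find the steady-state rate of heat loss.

Q = 4πk·ΔT/(1/r₁ − 1/r₂) = 4π × 225 × 18.9 / (1/2.83 − 1/2.87) = 1.09×10^7 W

Q = 10900 kW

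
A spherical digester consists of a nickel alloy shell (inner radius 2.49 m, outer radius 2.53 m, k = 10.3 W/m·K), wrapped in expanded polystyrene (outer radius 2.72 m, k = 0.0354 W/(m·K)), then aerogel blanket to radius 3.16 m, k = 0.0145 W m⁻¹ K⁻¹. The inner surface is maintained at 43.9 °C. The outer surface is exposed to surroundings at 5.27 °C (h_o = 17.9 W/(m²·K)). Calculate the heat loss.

Resistance network (inner→outer):
  R_nickel alloy = (1/2.49 − 1/2.53)/(4πk) = 0.006350/(4π·10.3) = 4.906×10^-5 K/W
  R_expanded polystyrene = (1/2.53 − 1/2.72)/(4πk) = 0.02761/(4π·0.0354) = 0.06207 K/W
  R_aerogel blanket = (1/2.72 − 1/3.16)/(4πk) = 0.05119/(4π·0.0145) = 0.2809 K/W
  R_conv,out = 1/(4πr²h) = 1/(4π·3.16²·17.9) = 4.452×10^-4 K/W
ΣR = 4.906×10^-5 + 0.06207 + 0.2809 + 4.452×10^-4 = 0.3435 K/W
Q = ΔT/ΣR = (43.9 °C − 5.27 °C)/0.3435 = 112 W

Q = 112 W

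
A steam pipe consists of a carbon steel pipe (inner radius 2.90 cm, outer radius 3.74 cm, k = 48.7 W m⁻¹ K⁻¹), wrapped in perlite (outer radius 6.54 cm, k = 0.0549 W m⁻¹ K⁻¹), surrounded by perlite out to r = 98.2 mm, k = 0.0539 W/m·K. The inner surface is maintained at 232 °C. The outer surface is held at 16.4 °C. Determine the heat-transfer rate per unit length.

Treat each layer as a resistance in series:
  R'_carbon steel = ln(0.0374/0.0290)/(2πk) = 0.2544/(2π·48.7) = 8.313×10^-4 m·K/W
  R'_perlite = ln(0.0654/0.0374)/(2πk) = 0.5589/(2π·0.0549) = 1.620 m·K/W
  R'_perlite = ln(0.0982/0.0654)/(2πk) = 0.4065/(2π·0.0539) = 1.200 m·K/W
ΣR = 8.313×10^-4 + 1.620 + 1.200 = 2.821 m·K/W
Q' = ΔT/ΣR = (232 °C − 16.4 °C)/2.821 = 76.4 W/m

Q' = 76.4 W/m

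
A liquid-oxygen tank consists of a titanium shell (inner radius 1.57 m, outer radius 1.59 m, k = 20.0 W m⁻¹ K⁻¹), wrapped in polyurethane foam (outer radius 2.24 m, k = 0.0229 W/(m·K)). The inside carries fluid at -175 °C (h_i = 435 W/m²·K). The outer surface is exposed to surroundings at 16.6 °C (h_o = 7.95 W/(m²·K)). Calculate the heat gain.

Q = 301 W

Treat each layer as a resistance in series:
  R_conv,in = 1/(4πr²h) = 1/(4π·1.57²·435) = 7.422×10^-5 K/W
  R_titanium = (1/1.57 − 1/1.59)/(4πk) = 0.008012/(4π·20.0) = 3.188×10^-5 K/W
  R_polyurethane foam = (1/1.59 − 1/2.24)/(4πk) = 0.1825/(4π·0.0229) = 0.6342 K/W
  R_conv,out = 1/(4πr²h) = 1/(4π·2.24²·7.95) = 0.001995 K/W
ΣR = 7.422×10^-5 + 3.188×10^-5 + 0.6342 + 0.001995 = 0.6363 K/W
Q = ΔT/ΣR = (-175 °C − 16.6 °C)/0.6363 = -301 W
(Negative Q ⇒ heat flows inward; heat gain = 301 W.)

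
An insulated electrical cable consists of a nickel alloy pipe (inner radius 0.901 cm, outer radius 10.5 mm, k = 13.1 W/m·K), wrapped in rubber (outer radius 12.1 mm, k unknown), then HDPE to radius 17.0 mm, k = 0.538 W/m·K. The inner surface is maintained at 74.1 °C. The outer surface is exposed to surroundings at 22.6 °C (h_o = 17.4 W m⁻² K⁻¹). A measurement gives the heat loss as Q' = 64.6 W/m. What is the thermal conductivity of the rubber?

ΣR = ΔT/Q' = |74.1 − 22.6|/64.6 = 0.7972 m·K/W
Known resistances:
  R'_nickel alloy = ln(0.0105/0.00901)/(2πk) = 0.1530/(2π·13.1) = 0.001859 m·K/W
  R'_HDPE = ln(0.0170/0.0121)/(2πk) = 0.3400/(2π·0.538) = 0.1006 m·K/W
  R'_conv,out = 1/(2πr h) = 1/(2π·0.0170·17.4) = 0.5380 m·K/W
R_rubber = ΣR − ΣR_known = 0.7972 − 0.6405 = 0.1567 m·K/W
ln(r₂/r₁)/(2πk) = 0.1567 ⇒ k = 0.1418/(2π·0.1567) = 0.144 W/m·K

k = 0.144 W/m·K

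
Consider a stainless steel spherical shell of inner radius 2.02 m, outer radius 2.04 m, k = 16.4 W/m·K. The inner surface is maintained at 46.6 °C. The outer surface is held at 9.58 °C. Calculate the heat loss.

Q = 4πk·ΔT/(1/r₁ − 1/r₂) = 4π × 16.4 × 37.02 / (1/2.02 − 1/2.04) = 1.57×10^6 W

Q = 1.57×10^6 W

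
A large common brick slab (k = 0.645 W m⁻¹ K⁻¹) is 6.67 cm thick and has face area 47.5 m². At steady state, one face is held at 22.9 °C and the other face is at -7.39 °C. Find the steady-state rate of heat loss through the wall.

Q = kA·ΔT/L = 0.645 × 47.5 × |22.9 °C − -7.39 °C| / 0.0667 = 13900 W

Q = 13900 W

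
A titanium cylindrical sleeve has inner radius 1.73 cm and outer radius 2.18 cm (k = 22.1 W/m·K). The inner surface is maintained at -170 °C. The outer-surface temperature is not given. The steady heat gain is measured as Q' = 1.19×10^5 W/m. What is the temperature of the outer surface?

T_out = 28.1 °C

Series resistances:
  R'_titanium = ln(0.0218/0.0173)/(2πk) = 0.2312/(2π·22.1) = 0.001665 m·K/W
ΣR = 0.001665 m·K/W
ΔT = Q'·ΣR = 1.19×10^5 × 0.001665 = 198.1 K
Heat flows inward, so T_out = T_in + ΔT = -170 + 198.1 = 28.1 °C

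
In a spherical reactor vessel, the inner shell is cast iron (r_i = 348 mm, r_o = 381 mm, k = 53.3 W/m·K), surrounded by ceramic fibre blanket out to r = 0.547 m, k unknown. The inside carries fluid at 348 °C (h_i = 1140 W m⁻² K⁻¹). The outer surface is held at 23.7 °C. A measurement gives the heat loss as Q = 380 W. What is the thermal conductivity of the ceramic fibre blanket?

k = 0.0744 W/m·K

ΣR = ΔT/Q = |348 − 23.7|/380 = 0.8534 K/W
Known resistances:
  R_conv,in = 1/(4πr²h) = 1/(4π·0.348²·1140) = 5.764×10^-4 K/W
  R_cast iron = (1/0.348 − 1/0.381)/(4πk) = 0.2489/(4π·53.3) = 3.716×10^-4 K/W
R_ceramic fibre blanket = ΣR − ΣR_known = 0.8534 − 9.480×10^-4 = 0.8525 K/W
(1/r₁−1/r₂)/(4πk) = 0.8525 ⇒ k = 0.7965/(4π·0.8525) = 0.0744 W/m·K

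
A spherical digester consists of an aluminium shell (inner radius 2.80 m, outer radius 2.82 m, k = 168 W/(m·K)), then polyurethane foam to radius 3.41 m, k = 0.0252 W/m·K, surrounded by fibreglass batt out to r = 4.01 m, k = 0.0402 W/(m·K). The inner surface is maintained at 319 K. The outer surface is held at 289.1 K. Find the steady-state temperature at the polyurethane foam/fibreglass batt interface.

T = 298.4 K

Treat each layer as a resistance in series:
  R_aluminium = (1/2.80 − 1/2.82)/(4πk) = 0.002533/(4π·168) = 1.200×10^-6 K/W
  R_polyurethane foam = (1/2.82 − 1/3.41)/(4πk) = 0.06135/(4π·0.0252) = 0.1937 K/W
  R_fibreglass batt = (1/3.41 − 1/4.01)/(4πk) = 0.04388/(4π·0.0402) = 0.08686 K/W
ΣR = 1.200×10^-6 + 0.1937 + 0.08686 = 0.2806 K/W
Q = ΔT/ΣR = (319 K − 289.1 K)/0.2806 = 106.6 W
From the inner boundary to the polyurethane foam/fibreglass batt interface, ΣR_partial = 0.1937 K/W.
T_interface = T_in − Q·ΣR_partial = 319 K − (106.6)(0.1937) = 298.4 K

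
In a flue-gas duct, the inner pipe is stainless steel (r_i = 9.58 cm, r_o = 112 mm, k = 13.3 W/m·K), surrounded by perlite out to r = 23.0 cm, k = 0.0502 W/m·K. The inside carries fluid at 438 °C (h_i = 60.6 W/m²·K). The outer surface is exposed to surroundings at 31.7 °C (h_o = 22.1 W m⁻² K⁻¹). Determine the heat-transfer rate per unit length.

Q' = 173 W/m

Treat each layer as a resistance in series:
  R'_conv,in = 1/(2πr h) = 1/(2π·0.0958·60.6) = 0.02741 m·K/W
  R'_stainless steel = ln(0.112/0.0958)/(2πk) = 0.1562/(2π·13.3) = 0.001870 m·K/W
  R'_perlite = ln(0.230/0.112)/(2πk) = 0.7196/(2π·0.0502) = 2.281 m·K/W
  R'_conv,out = 1/(2πr h) = 1/(2π·0.230·22.1) = 0.03131 m·K/W
ΣR = 0.02741 + 0.001870 + 2.281 + 0.03131 = 2.342 m·K/W
Q' = ΔT/ΣR = (438 °C − 31.7 °C)/2.342 = 173 W/m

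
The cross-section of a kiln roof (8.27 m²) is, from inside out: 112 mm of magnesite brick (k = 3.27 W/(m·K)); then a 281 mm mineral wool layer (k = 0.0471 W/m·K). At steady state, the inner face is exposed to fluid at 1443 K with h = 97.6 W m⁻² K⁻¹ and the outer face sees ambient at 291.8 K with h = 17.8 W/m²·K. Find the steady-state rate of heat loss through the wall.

Q = 1570 W

Treat each layer as a resistance in series:
  R_conv,in = 1/(hA) = 1/(97.6·8.27) = 0.001239 K/W
  R_magnesite brick = L/(kA) = 0.112/(3.27·8.27) = 0.004142 K/W
  R_mineral wool = L/(kA) = 0.281/(0.0471·8.27) = 0.7214 K/W
  R_conv,out = 1/(hA) = 1/(17.8·8.27) = 0.006793 K/W
ΣR = 0.001239 + 0.004142 + 0.7214 + 0.006793 = 0.7336 K/W
Q = ΔT/ΣR = (1443 K − 291.8 K)/0.7336 = 1570 W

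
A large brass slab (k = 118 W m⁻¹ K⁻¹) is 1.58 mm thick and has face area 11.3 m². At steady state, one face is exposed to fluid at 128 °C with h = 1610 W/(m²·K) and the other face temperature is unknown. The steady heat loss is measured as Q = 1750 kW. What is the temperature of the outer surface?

T_out = 29.7 °C

Series resistances:
  R_conv,in = 1/(hA) = 1/(1610·11.3) = 5.497×10^-5 K/W
  R_brass = L/(kA) = 0.00158/(118·11.3) = 1.185×10^-6 K/W
ΣR = 5.615×10^-5 K/W
ΔT = Q·ΣR = 1.75×10^6 × 5.615×10^-5 = 98.26 K
Heat flows outward, so T_out = T_in − ΔT = 128 − 98.26 = 29.7 °C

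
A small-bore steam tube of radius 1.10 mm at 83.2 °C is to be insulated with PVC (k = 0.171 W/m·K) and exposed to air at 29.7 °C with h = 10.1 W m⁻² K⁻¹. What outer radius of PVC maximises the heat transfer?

For a cylinder, r_cr = k_ins/h = 0.171/10.1 = 0.0169 m = 1.69 cm

r_cr = 1.69 cm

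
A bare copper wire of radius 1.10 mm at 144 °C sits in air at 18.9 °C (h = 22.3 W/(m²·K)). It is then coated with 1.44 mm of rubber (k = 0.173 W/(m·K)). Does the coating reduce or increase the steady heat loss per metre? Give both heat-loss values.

Critical radius for a cylinder: r_cr = k/h = 0.00776 m = 0.776 cm.
Outer radius after coating: r₂ = 0.00110 + 0.00144 = 0.00254 m.
Since r₁ < r_cr and r₂ ≤ r_cr, the coating moves toward the maximum at r_cr — heat loss rises.
Bare: R = 1/(2πr₁h) = 6.488 m·K/W; Q = 125.1/6.488 = 19.3 W/m.
Coated: R = R_cond + R_conv = 3.580 m·K/W; Q = 125.1/3.580 = 34.9 W/m.

increases: 19.3 → 34.9 W/m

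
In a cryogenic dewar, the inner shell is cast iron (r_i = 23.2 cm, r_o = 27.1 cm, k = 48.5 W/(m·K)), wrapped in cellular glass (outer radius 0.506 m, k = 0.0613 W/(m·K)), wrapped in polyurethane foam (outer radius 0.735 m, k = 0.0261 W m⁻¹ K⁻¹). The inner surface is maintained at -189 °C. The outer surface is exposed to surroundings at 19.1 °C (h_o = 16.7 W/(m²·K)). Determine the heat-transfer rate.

Q = 50.6 W

Treat each layer as a resistance in series:
  R_cast iron = (1/0.232 − 1/0.271)/(4πk) = 0.6203/(4π·48.5) = 0.001018 K/W
  R_cellular glass = (1/0.271 − 1/0.506)/(4πk) = 1.714/(4π·0.0613) = 2.225 K/W
  R_polyurethane foam = (1/0.506 − 1/0.735)/(4πk) = 0.6157/(4π·0.0261) = 1.877 K/W
  R_conv,out = 1/(4πr²h) = 1/(4π·0.735²·16.7) = 0.008821 K/W
ΣR = 0.001018 + 2.225 + 1.877 + 0.008821 = 4.112 K/W
Q = ΔT/ΣR = (-189 °C − 19.1 °C)/4.112 = -50.6 W
(Negative Q ⇒ heat flows inward; heat gain = 50.6 W.)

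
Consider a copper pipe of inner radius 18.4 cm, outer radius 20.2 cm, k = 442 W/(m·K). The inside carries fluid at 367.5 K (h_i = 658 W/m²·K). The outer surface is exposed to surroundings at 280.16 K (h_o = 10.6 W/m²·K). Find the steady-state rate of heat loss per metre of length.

Q' = 1150 W/m

Series thermal resistances, inner to outer:
  R'_conv,in = 1/(2πr h) = 1/(2π·0.184·658) = 0.001315 m·K/W
  R'_copper = ln(0.202/0.184)/(2πk) = 0.09333/(2π·442) = 3.361×10^-5 m·K/W
  R'_conv,out = 1/(2πr h) = 1/(2π·0.202·10.6) = 0.07433 m·K/W
ΣR = 0.001315 + 3.361×10^-5 + 0.07433 = 0.07568 m·K/W
Q' = ΔT/ΣR = (367.5 K − 280.16 K)/0.07568 = 1150 W/m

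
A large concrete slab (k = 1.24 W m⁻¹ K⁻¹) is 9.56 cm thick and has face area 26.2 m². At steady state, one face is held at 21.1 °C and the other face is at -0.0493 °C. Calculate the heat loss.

Q = kA·ΔT/L = 1.24 × 26.2 × |21.1 °C − -0.0493 °C| / 0.0956 = 7190 W

Q = 7190 W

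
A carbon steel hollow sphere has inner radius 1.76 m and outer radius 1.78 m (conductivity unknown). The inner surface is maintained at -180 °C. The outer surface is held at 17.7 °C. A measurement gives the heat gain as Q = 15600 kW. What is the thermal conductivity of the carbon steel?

k = 40.1 W/m·K

ΣR = ΔT/Q = |-180 − 17.7|/1.56×10^7 = 1.267×10^-5 K/W
(1/r₁−1/r₂)/(4πk) = 1.267×10^-5 ⇒ k = 0.006384/(4π·1.267×10^-5) = 40.1 W/m·K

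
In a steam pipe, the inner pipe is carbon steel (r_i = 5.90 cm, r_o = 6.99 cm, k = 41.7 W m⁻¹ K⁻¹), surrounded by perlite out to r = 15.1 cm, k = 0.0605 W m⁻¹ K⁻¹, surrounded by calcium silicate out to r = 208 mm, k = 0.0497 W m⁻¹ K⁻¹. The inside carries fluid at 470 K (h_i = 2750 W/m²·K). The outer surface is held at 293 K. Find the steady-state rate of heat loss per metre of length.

Treat each layer as a resistance in series:
  R'_conv,in = 1/(2πr h) = 1/(2π·0.0590·2750) = 9.809×10^-4 m·K/W
  R'_carbon steel = ln(0.0699/0.0590)/(2πk) = 0.1695/(2π·41.7) = 6.470×10^-4 m·K/W
  R'_perlite = ln(0.151/0.0699)/(2πk) = 0.7702/(2π·0.0605) = 2.026 m·K/W
  R'_calcium silicate = ln(0.208/0.151)/(2πk) = 0.3203/(2π·0.0497) = 1.026 m·K/W
ΣR = 9.809×10^-4 + 6.470×10^-4 + 2.026 + 1.026 = 3.054 m·K/W
Q' = ΔT/ΣR = (470 K − 293 K)/3.054 = 58.0 W/m

Q' = 58.0 W/m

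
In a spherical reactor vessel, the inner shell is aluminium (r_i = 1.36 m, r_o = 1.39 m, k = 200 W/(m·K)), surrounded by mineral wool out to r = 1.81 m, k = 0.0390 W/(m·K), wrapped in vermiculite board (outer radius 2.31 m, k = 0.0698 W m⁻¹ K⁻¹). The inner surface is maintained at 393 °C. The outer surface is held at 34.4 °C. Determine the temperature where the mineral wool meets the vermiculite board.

T = 137 °C

Series thermal resistances, inner to outer:
  R_aluminium = (1/1.36 − 1/1.39)/(4πk) = 0.01587/(4π·200) = 6.314×10^-6 K/W
  R_mineral wool = (1/1.39 − 1/1.81)/(4πk) = 0.1669/(4π·0.0390) = 0.3406 K/W
  R_vermiculite board = (1/1.81 − 1/2.31)/(4πk) = 0.1196/(4π·0.0698) = 0.1363 K/W
ΣR = 6.314×10^-6 + 0.3406 + 0.1363 = 0.4769 K/W
Q = ΔT/ΣR = (393 °C − 34.4 °C)/0.4769 = 751.9 W
From the inner boundary to the mineral wool/vermiculite board interface, ΣR_partial = 0.3406 K/W.
T_interface = T_in − Q·ΣR_partial = 393 °C − (751.9)(0.3406) = 137 °C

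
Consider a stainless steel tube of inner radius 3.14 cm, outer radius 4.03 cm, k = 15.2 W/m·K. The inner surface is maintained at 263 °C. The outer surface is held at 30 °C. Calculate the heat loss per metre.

Q' = 89200 W/m

Q' = 2πk·ΔT/ln(r₂/r₁) = 2π × 15.2 × 233 / ln(0.0403/0.0314) = 89200 W/m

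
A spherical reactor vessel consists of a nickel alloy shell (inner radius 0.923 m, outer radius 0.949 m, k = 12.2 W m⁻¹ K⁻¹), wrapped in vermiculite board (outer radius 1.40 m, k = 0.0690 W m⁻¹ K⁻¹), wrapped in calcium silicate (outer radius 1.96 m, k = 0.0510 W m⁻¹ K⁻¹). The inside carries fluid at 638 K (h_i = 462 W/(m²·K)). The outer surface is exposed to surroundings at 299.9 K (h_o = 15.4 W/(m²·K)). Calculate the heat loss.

Q = 475 W

Treat each layer as a resistance in series:
  R_conv,in = 1/(4πr²h) = 1/(4π·0.923²·462) = 2.022×10^-4 K/W
  R_nickel alloy = (1/0.923 − 1/0.949)/(4πk) = 0.02968/(4π·12.2) = 1.936×10^-4 K/W
  R_vermiculite board = (1/0.949 − 1/1.40)/(4πk) = 0.3395/(4π·0.0690) = 0.3915 K/W
  R_calcium silicate = (1/1.40 − 1/1.96)/(4πk) = 0.2041/(4π·0.0510) = 0.3184 K/W
  R_conv,out = 1/(4πr²h) = 1/(4π·1.96²·15.4) = 0.001345 K/W
ΣR = 2.022×10^-4 + 1.936×10^-4 + 0.3915 + 0.3184 + 0.001345 = 0.7116 K/W
Q = ΔT/ΣR = (638 K − 299.9 K)/0.7116 = 475 W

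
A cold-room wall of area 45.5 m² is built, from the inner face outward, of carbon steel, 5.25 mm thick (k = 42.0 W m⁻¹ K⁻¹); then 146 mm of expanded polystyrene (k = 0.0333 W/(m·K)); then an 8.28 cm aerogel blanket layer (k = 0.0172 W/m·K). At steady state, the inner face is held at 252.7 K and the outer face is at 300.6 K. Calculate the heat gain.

Resistance network (inner→outer):
  R_carbon steel = L/(kA) = 0.00525/(42.0·45.5) = 2.747×10^-6 K/W
  R_expanded polystyrene = L/(kA) = 0.146/(0.0333·45.5) = 0.09636 K/W
  R_aerogel blanket = L/(kA) = 0.0828/(0.0172·45.5) = 0.1058 K/W
ΣR = 2.747×10^-6 + 0.09636 + 0.1058 = 0.2022 K/W
Q = ΔT/ΣR = (252.7 K − 300.6 K)/0.2022 = -237 W
(Negative Q ⇒ heat flows inward; heat gain = 237 W.)

Q = 237 W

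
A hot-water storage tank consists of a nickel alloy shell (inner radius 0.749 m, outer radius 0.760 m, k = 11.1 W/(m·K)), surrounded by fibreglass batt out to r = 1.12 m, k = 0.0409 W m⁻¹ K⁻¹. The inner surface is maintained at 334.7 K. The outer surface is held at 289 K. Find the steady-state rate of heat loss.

Q = 55.5 W

Treat each layer as a resistance in series:
  R_nickel alloy = (1/0.749 − 1/0.760)/(4πk) = 0.01932/(4π·11.1) = 1.385×10^-4 K/W
  R_fibreglass batt = (1/0.760 − 1/1.12)/(4πk) = 0.4229/(4π·0.0409) = 0.8229 K/W
ΣR = 1.385×10^-4 + 0.8229 = 0.8230 K/W
Q = ΔT/ΣR = (334.7 K − 289 K)/0.8230 = 55.5 W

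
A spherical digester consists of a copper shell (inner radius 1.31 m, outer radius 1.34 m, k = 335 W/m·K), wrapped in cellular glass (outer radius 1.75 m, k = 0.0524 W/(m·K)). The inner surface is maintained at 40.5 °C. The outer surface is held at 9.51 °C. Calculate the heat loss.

Q = 117 W

Resistance network (inner→outer):
  R_copper = (1/1.31 − 1/1.34)/(4πk) = 0.01709/(4π·335) = 4.060×10^-6 K/W
  R_cellular glass = (1/1.34 − 1/1.75)/(4πk) = 0.1748/(4π·0.0524) = 0.2655 K/W
ΣR = 4.060×10^-6 + 0.2655 = 0.2655 K/W
Q = ΔT/ΣR = (40.5 °C − 9.51 °C)/0.2655 = 117 W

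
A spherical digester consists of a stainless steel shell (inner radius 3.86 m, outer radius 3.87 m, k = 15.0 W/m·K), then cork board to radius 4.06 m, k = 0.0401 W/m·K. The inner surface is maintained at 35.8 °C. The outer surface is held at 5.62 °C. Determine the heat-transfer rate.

Q = 1260 W

Resistance network (inner→outer):
  R_stainless steel = (1/3.86 − 1/3.87)/(4πk) = 6.694×10^-4/(4π·15.0) = 3.551×10^-6 K/W
  R_cork board = (1/3.87 − 1/4.06)/(4πk) = 0.01209/(4π·0.0401) = 0.02400 K/W
ΣR = 3.551×10^-6 + 0.02400 = 0.02400 K/W
Q = ΔT/ΣR = (35.8 °C − 5.62 °C)/0.02400 = 1260 W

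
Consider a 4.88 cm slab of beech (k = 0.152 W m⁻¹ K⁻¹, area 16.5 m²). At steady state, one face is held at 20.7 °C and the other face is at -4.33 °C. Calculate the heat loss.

Q = kA·ΔT/L = 0.152 × 16.5 × |20.7 °C − -4.33 °C| / 0.0488 = 1290 W

Q = 1290 W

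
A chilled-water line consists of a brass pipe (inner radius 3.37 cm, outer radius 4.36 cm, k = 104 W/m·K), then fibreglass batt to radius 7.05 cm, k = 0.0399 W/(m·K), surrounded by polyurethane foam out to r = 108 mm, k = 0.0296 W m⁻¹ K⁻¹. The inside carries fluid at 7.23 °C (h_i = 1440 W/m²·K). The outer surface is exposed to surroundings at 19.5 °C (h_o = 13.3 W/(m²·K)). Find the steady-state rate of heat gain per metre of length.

Treat each layer as a resistance in series:
  R'_conv,in = 1/(2πr h) = 1/(2π·0.0337·1440) = 0.003280 m·K/W
  R'_brass = ln(0.0436/0.0337)/(2πk) = 0.2576/(2π·104) = 3.942×10^-4 m·K/W
  R'_fibreglass batt = ln(0.0705/0.0436)/(2πk) = 0.4806/(2π·0.0399) = 1.917 m·K/W
  R'_polyurethane foam = ln(0.108/0.0705)/(2πk) = 0.4265/(2π·0.0296) = 2.293 m·K/W
  R'_conv,out = 1/(2πr h) = 1/(2π·0.108·13.3) = 0.1108 m·K/W
ΣR = 0.003280 + 3.942×10^-4 + 1.917 + 2.293 + 0.1108 = 4.324 m·K/W
Q' = ΔT/ΣR = (7.23 °C − 19.5 °C)/4.324 = -2.84 W/m
(Negative Q' ⇒ heat flows inward; heat gain = 2.84 W/m.)

Q' = 2.84 W/m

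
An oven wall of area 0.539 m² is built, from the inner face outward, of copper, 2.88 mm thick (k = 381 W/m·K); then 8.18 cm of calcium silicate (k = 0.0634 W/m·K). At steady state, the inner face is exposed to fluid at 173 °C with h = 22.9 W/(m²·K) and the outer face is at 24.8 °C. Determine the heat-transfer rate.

Q = 59.9 W

Series thermal resistances, inner to outer:
  R_conv,in = 1/(hA) = 1/(22.9·0.539) = 0.08102 K/W
  R_copper = L/(kA) = 0.00288/(381·0.539) = 1.402×10^-5 K/W
  R_calcium silicate = L/(kA) = 0.0818/(0.0634·0.539) = 2.394 K/W
ΣR = 0.08102 + 1.402×10^-5 + 2.394 = 2.475 K/W
Q = ΔT/ΣR = (173 °C − 24.8 °C)/2.475 = 59.9 W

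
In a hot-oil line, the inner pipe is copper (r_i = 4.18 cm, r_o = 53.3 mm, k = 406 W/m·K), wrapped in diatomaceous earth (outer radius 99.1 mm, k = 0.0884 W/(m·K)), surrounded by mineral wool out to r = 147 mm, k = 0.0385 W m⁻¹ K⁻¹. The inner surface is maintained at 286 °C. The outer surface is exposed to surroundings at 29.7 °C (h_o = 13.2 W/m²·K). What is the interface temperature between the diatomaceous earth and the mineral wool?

Treat each layer as a resistance in series:
  R'_copper = ln(0.0533/0.0418)/(2πk) = 0.2430/(2π·406) = 9.527×10^-5 m·K/W
  R'_diatomaceous earth = ln(0.0991/0.0533)/(2πk) = 0.6202/(2π·0.0884) = 1.117 m·K/W
  R'_mineral wool = ln(0.147/0.0991)/(2πk) = 0.3943/(2π·0.0385) = 1.630 m·K/W
  R'_conv,out = 1/(2πr h) = 1/(2π·0.147·13.2) = 0.08202 m·K/W
ΣR = 9.527×10^-5 + 1.117 + 1.630 + 0.08202 = 2.829 m·K/W
Q' = ΔT/ΣR = (286 °C − 29.7 °C)/2.829 = 90.60 W/m
From the inner boundary to the diatomaceous earth/mineral wool interface, ΣR_partial = 1.117 m·K/W.
T_interface = T_in − Q'·ΣR_partial = 286 °C − (90.60)(1.117) = 185 °C

T = 185 °C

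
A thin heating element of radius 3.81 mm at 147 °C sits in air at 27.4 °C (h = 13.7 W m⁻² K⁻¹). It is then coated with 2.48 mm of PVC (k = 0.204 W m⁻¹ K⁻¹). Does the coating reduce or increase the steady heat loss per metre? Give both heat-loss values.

increases: 39.2 → 53.4 W/m

Critical radius for a cylinder: r_cr = k/h = 0.0149 m = 1.49 cm.
Outer radius after coating: r₂ = 0.00381 + 0.00248 = 0.00629 m.
Since r₁ < r_cr and r₂ ≤ r_cr, the coating moves toward the maximum at r_cr — heat loss rises.
Bare: R = 1/(2πr₁h) = 3.049 m·K/W; Q = 119.6/3.049 = 39.2 W/m.
Coated: R = R_cond + R_conv = 2.238 m·K/W; Q = 119.6/2.238 = 53.4 W/m.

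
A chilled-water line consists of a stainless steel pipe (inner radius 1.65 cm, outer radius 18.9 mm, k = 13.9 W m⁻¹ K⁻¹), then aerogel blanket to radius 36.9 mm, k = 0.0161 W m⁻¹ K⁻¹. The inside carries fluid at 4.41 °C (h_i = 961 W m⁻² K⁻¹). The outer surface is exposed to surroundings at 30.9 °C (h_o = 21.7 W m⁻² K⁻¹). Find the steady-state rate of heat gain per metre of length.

Treat each layer as a resistance in series:
  R'_conv,in = 1/(2πr h) = 1/(2π·0.0165·961) = 0.01004 m·K/W
  R'_stainless steel = ln(0.0189/0.0165)/(2πk) = 0.1358/(2π·13.9) = 0.001555 m·K/W
  R'_aerogel blanket = ln(0.0369/0.0189)/(2πk) = 0.6690/(2π·0.0161) = 6.614 m·K/W
  R'_conv,out = 1/(2πr h) = 1/(2π·0.0369·21.7) = 0.1988 m·K/W
ΣR = 0.01004 + 0.001555 + 6.614 + 0.1988 = 6.824 m·K/W
Q' = ΔT/ΣR = (4.41 °C − 30.9 °C)/6.824 = -3.88 W/m
(Negative Q' ⇒ heat flows inward; heat gain = 3.88 W/m.)

Q' = 3.88 W/m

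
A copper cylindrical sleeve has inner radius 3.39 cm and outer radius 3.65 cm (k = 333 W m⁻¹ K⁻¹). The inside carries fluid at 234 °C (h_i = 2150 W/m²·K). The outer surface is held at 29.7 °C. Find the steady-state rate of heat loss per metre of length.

Treat each layer as a resistance in series:
  R'_conv,in = 1/(2πr h) = 1/(2π·0.0339·2150) = 0.002184 m·K/W
  R'_copper = ln(0.0365/0.0339)/(2πk) = 0.07390/(2π·333) = 3.532×10^-5 m·K/W
ΣR = 0.002184 + 3.532×10^-5 = 0.002219 m·K/W
Q' = ΔT/ΣR = (234 °C − 29.7 °C)/0.002219 = 92100 W/m

Q' = 92100 W/m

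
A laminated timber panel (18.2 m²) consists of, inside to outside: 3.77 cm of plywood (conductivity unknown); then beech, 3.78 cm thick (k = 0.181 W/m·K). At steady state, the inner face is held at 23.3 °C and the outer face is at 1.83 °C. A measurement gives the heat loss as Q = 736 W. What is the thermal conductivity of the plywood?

k = 0.117 W/m·K

ΣR = ΔT/Q = |23.3 − 1.83|/736 = 0.02917 K/W
Known resistances:
  R_beech = L/(kA) = 0.0378/(0.181·18.2) = 0.01147 K/W
R_plywood = ΣR − ΣR_known = 0.02917 − 0.01147 = 0.01770 K/W
L/(kA) = 0.01770 ⇒ k = 0.0377/(0.01770·18.2) = 0.117 W/m·K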